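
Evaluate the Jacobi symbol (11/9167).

-1

Reciprocity: 11 ≡ 3 and 9167 ≡ 3 (mod 4), so (11/9167) = −(9167/11).
Reduce top mod 11: now compute (4/11).
Pull out 2^2: since 11 ≡ 3 (mod 8), (2/11) = -1, so (2/11)^2 = +1.
Reached (1/11) = 1. Collecting the sign flips along the way, the symbol is -1.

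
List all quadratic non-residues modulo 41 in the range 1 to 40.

Square k = 1,…,20 (k and 41−k give the same square):
1²=1, 2²=4, 3²=9, 4²=16, 5²=25, 6²=36, 7²≡8, 8²≡23, 9²≡40, 10²≡18, 11²≡39, 12²≡21, 13²≡5, 14²≡32, 15²≡20, 16²≡10, 17²≡2, 18²≡37, 19²≡33, 20²≡31 (mod 41).
The residues are {1, 2, 4, 5, 8, 9, 10, 16, 18, 20, 21, 23, 25, 31, 32, 33, 36, 37, 39, 40}; the non-residues are the remaining 20 nonzero classes.

3, 6, 7, 11, 12, 13, 14, 15, 17, 19, 22, 24, 26, 27, 28, 29, 30, 34, 35, 38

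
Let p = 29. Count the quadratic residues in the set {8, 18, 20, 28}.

2

(8/29) = -1 → non-residue.
(18/29) = -1 → non-residue.
(20/29) = +1 → QR.
(28/29) = +1 → QR.
Total quadratic residues among the 4: 2.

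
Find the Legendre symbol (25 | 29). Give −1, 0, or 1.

Reciprocity: 25 ≡ 1 and 29 ≡ 1 (mod 4), so (25/29) = +(29/25).
Reduce top mod 25: now compute (4/25).
Pull out 2^2: since 25 ≡ 1 (mod 8), (2/25) = +1, so (2/25)^2 = +1.
Reached (1/25) = 1. Collecting the sign flips along the way, the symbol is +1.

1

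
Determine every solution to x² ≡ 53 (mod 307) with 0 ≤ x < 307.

93, 214

Since 307 ≡ 3 (mod 4), a square root of 53 is 53^((307+1)/4) = 53^77 mod 307.
Repeated squaring: 53^2≡46, 53^4≡274, 53^8≡168, 53^16≡287, 53^32≡93, 53^64≡53 (mod 307).
53^77 = 53^(64+8+4+1) ≡ 93 (mod 307).
Check: 93² = 8649 ≡ 53 (mod 307). The two roots are 93 and 214.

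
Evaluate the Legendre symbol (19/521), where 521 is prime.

Reciprocity: 19 ≡ 3 and 521 ≡ 1 (mod 4), so (19/521) = +(521/19).
Reduce top mod 19: now compute (8/19).
Pull out 2^3: since 19 ≡ 3 (mod 8), (2/19) = -1, so (2/19)^3 = -1.
Reached (1/19) = 1. Collecting the sign flips along the way, the symbol is -1.

-1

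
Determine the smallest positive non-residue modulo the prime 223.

(2/223) = +1, so 2 is a residue.
(3/223) = −1, so 3 is the smallest positive non-residue mod 223.

3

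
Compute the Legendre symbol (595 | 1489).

Reciprocity: 595 ≡ 3 and 1489 ≡ 1 (mod 4), so (595/1489) = +(1489/595).
Reduce top mod 595: now compute (299/595).
Reciprocity: 299 ≡ 3 and 595 ≡ 3 (mod 4), so (299/595) = −(595/299).
Reduce top mod 299: now compute (296/299).
Pull out 2^3: since 299 ≡ 3 (mod 8), (2/299) = -1, so (2/299)^3 = -1.
Reciprocity: 37 ≡ 1 and 299 ≡ 3 (mod 4), so (37/299) = +(299/37).
Reduce top mod 37: now compute (3/37).
Reciprocity: 3 ≡ 3 and 37 ≡ 1 (mod 4), so (3/37) = +(37/3).
Reduce top mod 3: now compute (1/3).
Reached (1/3) = 1. Collecting the sign flips along the way, the symbol is +1.

1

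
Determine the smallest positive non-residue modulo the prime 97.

(2/97) = +1, so 2 is a residue.
(3/97) = +1, so 3 is a residue.
(4/97) = +1, so 4 is a residue.
(5/97) = −1, so 5 is the smallest positive non-residue mod 97.

5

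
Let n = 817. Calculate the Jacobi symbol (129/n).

Reciprocity: 129 ≡ 1 and 817 ≡ 1 (mod 4), so (129/817) = +(817/129).
Reduce top mod 129: now compute (43/129).
Reciprocity: 43 ≡ 3 and 129 ≡ 1 (mod 4), so (43/129) = +(129/43).
Reduce top mod 43: now compute (0/43).
Top reduces to 0: gcd > 1, so the symbol is 0.

0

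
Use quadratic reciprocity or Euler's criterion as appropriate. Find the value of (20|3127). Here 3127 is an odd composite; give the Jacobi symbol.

-1

Pull out 2^2: since 3127 ≡ 7 (mod 8), (2/3127) = +1, so (2/3127)^2 = +1.
Reciprocity: 5 ≡ 1 and 3127 ≡ 3 (mod 4), so (5/3127) = +(3127/5).
Reduce top mod 5: now compute (2/5).
Pull out 2: since 5 ≡ 5 (mod 8), (2/5) = -1.
Reached (1/5) = 1. Collecting the sign flips along the way, the symbol is -1.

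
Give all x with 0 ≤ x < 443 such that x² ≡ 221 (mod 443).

Since 443 ≡ 3 (mod 4), a square root of 221 is 221^((443+1)/4) = 221^111 mod 443.
Repeated squaring: 221^2≡111, 221^4≡360, 221^8≡244, 221^16≡174, 221^32≡152, 221^64≡68 (mod 443).
221^111 = 221^(64+32+8+4+2+1) ≡ 232 (mod 443).
Check: 232² = 53824 ≡ 221 (mod 443). The two roots are 211 and 232.

211, 232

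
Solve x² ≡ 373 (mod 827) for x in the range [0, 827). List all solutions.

278, 549

Since 827 ≡ 3 (mod 4), a square root of 373 is 373^((827+1)/4) = 373^207 mod 827.
Repeated squaring: 373^2≡193, 373^4≡34, 373^8≡329, 373^16≡731, 373^32≡119, 373^64≡102, 373^128≡480 (mod 827).
373^207 = 373^(128+64+8+4+2+1) ≡ 549 (mod 827).
Check: 549² = 301401 ≡ 373 (mod 827). The two roots are 278 and 549.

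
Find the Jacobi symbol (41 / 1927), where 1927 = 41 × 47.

0

Reciprocity: 41 ≡ 1 and 1927 ≡ 3 (mod 4), so (41/1927) = +(1927/41).
Reduce top mod 41: now compute (0/41).
Top reduces to 0: gcd > 1, so the symbol is 0.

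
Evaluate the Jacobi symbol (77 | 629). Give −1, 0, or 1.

Reciprocity: 77 ≡ 1 and 629 ≡ 1 (mod 4), so (77/629) = +(629/77).
Reduce top mod 77: now compute (13/77).
Reciprocity: 13 ≡ 1 and 77 ≡ 1 (mod 4), so (13/77) = +(77/13).
Reduce top mod 13: now compute (12/13).
Pull out 2^2: since 13 ≡ 5 (mod 8), (2/13) = -1, so (2/13)^2 = +1.
Reciprocity: 3 ≡ 3 and 13 ≡ 1 (mod 4), so (3/13) = +(13/3).
Reduce top mod 3: now compute (1/3).
Reached (1/3) = 1. Collecting the sign flips along the way, the symbol is +1.

1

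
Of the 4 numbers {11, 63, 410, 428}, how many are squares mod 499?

(11/499) = -1 → non-residue.
(63/499) = -1 → non-residue.
(410/499) = +1 → QR.
(428/499) = +1 → QR.
Total quadratic residues among the 4: 2.

2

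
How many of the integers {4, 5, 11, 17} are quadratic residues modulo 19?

4

(4/19) = +1 → QR.
(5/19) = +1 → QR.
(11/19) = +1 → QR.
(17/19) = +1 → QR.
Total quadratic residues among the 4: 4.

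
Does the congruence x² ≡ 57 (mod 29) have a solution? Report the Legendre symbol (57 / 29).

1

Euler's criterion: (57/29) ≡ 28^14 (mod 29).
28^2 ≡ 1 (mod 29)
28^4 ≡ 1 (mod 29)
28^8 ≡ 1 (mod 29)
28^14 = 28^(8+4+2) ≡ 1 (mod 29).
Result is 1, so (57/29) = 1.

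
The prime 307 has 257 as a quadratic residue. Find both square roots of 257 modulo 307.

Since 307 ≡ 3 (mod 4), a square root of 257 is 257^((307+1)/4) = 257^77 mod 307.
Repeated squaring: 257^2≡44, 257^4≡94, 257^8≡240, 257^16≡191, 257^32≡255, 257^64≡248 (mod 307).
257^77 = 257^(64+8+4+1) ≡ 233 (mod 307).
Check: 233² = 54289 ≡ 257 (mod 307). The two roots are 74 and 233.

74, 233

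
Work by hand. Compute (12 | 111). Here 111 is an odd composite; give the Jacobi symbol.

Pull out 2^2: since 111 ≡ 7 (mod 8), (2/111) = +1, so (2/111)^2 = +1.
Reciprocity: 3 ≡ 3 and 111 ≡ 3 (mod 4), so (3/111) = −(111/3).
Reduce top mod 3: now compute (0/3).
Top reduces to 0: gcd > 1, so the symbol is 0.

0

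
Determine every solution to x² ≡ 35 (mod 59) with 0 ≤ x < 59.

Since 59 ≡ 3 (mod 4), a square root of 35 is 35^((59+1)/4) = 35^15 mod 59.
Repeated squaring: 35^2≡45, 35^4≡19, 35^8≡7 (mod 59).
35^15 = 35^(8+4+2+1) ≡ 25 (mod 59).
Check: 25² = 625 ≡ 35 (mod 59). The two roots are 25 and 34.

25, 34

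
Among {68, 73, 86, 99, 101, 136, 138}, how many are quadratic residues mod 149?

(68/149) = +1 → QR.
(73/149) = +1 → QR.
(86/149) = +1 → QR.
(99/149) = -1 → non-residue.
(101/149) = -1 → non-residue.
(136/149) = -1 → non-residue.
(138/149) = -1 → non-residue.
Total quadratic residues among the 7: 3.

3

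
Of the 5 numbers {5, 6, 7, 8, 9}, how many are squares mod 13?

1

(5/13) = -1 → non-residue.
(6/13) = -1 → non-residue.
(7/13) = -1 → non-residue.
(8/13) = -1 → non-residue.
(9/13) = +1 → QR.
Total quadratic residues among the 5: 1.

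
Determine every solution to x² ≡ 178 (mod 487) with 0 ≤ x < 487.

236, 251

Since 487 ≡ 3 (mod 4), a square root of 178 is 178^((487+1)/4) = 178^122 mod 487.
Repeated squaring: 178^2≡29, 178^4≡354, 178^8≡157, 178^16≡299, 178^32≡280, 178^64≡480 (mod 487).
178^122 = 178^(64+32+16+8+2) ≡ 251 (mod 487).
Check: 251² = 63001 ≡ 178 (mod 487). The two roots are 236 and 251.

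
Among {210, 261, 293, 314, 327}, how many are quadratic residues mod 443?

3

(210/443) = -1 → non-residue.
(261/443) = -1 → non-residue.
(293/443) = +1 → QR.
(314/443) = +1 → QR.
(327/443) = +1 → QR.
Total quadratic residues among the 5: 3.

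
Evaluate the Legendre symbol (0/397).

0

Top reduces to 0: gcd > 1, so the symbol is 0.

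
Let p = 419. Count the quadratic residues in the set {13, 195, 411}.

(13/419) = +1 → QR.
(195/419) = +1 → QR.
(411/419) = +1 → QR.
Total quadratic residues among the 3: 3.

3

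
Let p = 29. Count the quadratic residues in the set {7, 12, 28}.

(7/29) = +1 → QR.
(12/29) = -1 → non-residue.
(28/29) = +1 → QR.
Total quadratic residues among the 3: 2.

2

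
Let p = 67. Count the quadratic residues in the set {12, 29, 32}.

1

(12/67) = -1 → non-residue.
(29/67) = +1 → QR.
(32/67) = -1 → non-residue.
Total quadratic residues among the 3: 1.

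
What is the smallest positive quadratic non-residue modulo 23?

5

(2/23) = +1, so 2 is a residue.
(3/23) = +1, so 3 is a residue.
(4/23) = +1, so 4 is a residue.
(5/23) = −1, so 5 is the smallest positive non-residue mod 23.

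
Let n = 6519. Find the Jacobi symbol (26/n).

Pull out 2: since 6519 ≡ 7 (mod 8), (2/6519) = +1.
Reciprocity: 13 ≡ 1 and 6519 ≡ 3 (mod 4), so (13/6519) = +(6519/13).
Reduce top mod 13: now compute (6/13).
Pull out 2: since 13 ≡ 5 (mod 8), (2/13) = -1.
Reciprocity: 3 ≡ 3 and 13 ≡ 1 (mod 4), so (3/13) = +(13/3).
Reduce top mod 3: now compute (1/3).
Reached (1/3) = 1. Collecting the sign flips along the way, the symbol is -1.

-1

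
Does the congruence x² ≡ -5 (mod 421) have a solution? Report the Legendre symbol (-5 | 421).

First reduce: -5 ≡ 416 (mod 421).
Pull out 2^5: since 421 ≡ 5 (mod 8), (2/421) = -1, so (2/421)^5 = -1.
Reciprocity: 13 ≡ 1 and 421 ≡ 1 (mod 4), so (13/421) = +(421/13).
Reduce top mod 13: now compute (5/13).
Reciprocity: 5 ≡ 1 and 13 ≡ 1 (mod 4), so (5/13) = +(13/5).
Reduce top mod 5: now compute (3/5).
Reciprocity: 3 ≡ 3 and 5 ≡ 1 (mod 4), so (3/5) = +(5/3).
Reduce top mod 3: now compute (2/3).
Pull out 2: since 3 ≡ 3 (mod 8), (2/3) = -1.
Reached (1/3) = 1. Collecting the sign flips along the way, the symbol is +1.

1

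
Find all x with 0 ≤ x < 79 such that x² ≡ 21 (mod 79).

Since 79 ≡ 3 (mod 4), a square root of 21 is 21^((79+1)/4) = 21^20 mod 79.
Repeated squaring: 21^2≡46, 21^4≡62, 21^8≡52, 21^16≡18 (mod 79).
21^20 = 21^(16+4) ≡ 10 (mod 79).
Check: 10² = 100 ≡ 21 (mod 79). The two roots are 10 and 69.

10, 69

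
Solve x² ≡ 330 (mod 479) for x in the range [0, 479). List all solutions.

Since 479 ≡ 3 (mod 4), a square root of 330 is 330^((479+1)/4) = 330^120 mod 479.
Repeated squaring: 330^2≡167, 330^4≡107, 330^8≡432, 330^16≡293, 330^32≡108, 330^64≡168 (mod 479).
330^120 = 330^(64+32+16+8) ≡ 225 (mod 479).
Check: 225² = 50625 ≡ 330 (mod 479). The two roots are 225 and 254.

225, 254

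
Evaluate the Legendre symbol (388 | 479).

1

Pull out 2^2: since 479 ≡ 7 (mod 8), (2/479) = +1, so (2/479)^2 = +1.
Reciprocity: 97 ≡ 1 and 479 ≡ 3 (mod 4), so (97/479) = +(479/97).
Reduce top mod 97: now compute (91/97).
Reciprocity: 91 ≡ 3 and 97 ≡ 1 (mod 4), so (91/97) = +(97/91).
Reduce top mod 91: now compute (6/91).
Pull out 2: since 91 ≡ 3 (mod 8), (2/91) = -1.
Reciprocity: 3 ≡ 3 and 91 ≡ 3 (mod 4), so (3/91) = −(91/3).
Reduce top mod 3: now compute (1/3).
Reached (1/3) = 1. Collecting the sign flips along the way, the symbol is +1.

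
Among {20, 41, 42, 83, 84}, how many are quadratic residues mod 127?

3

(20/127) = -1 → non-residue.
(41/127) = +1 → QR.
(42/127) = +1 → QR.
(83/127) = -1 → non-residue.
(84/127) = +1 → QR.
Total quadratic residues among the 5: 3.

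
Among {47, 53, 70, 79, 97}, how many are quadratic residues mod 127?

3

(47/127) = +1 → QR.
(53/127) = -1 → non-residue.
(70/127) = +1 → QR.
(79/127) = +1 → QR.
(97/127) = -1 → non-residue.
Total quadratic residues among the 5: 3.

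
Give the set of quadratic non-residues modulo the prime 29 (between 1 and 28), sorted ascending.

2,3,8,10,11,12,14,15,17,18,19,21,26,27

Square k = 1,…,14 (k and 29−k give the same square):
1²=1, 2²=4, 3²=9, 4²=16, 5²=25, 6²≡7, 7²≡20, 8²≡6, 9²≡23, 10²≡13, 11²≡5, 12²≡28, 13²≡24, 14²≡22 (mod 29).
The residues are {1, 4, 5, 6, 7, 9, 13, 16, 20, 22, 23, 24, 25, 28}; the non-residues are the remaining 14 nonzero classes.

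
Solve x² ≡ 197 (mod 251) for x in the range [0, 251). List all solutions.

85, 166

Since 251 ≡ 3 (mod 4), a square root of 197 is 197^((251+1)/4) = 197^63 mod 251.
Repeated squaring: 197^2≡155, 197^4≡180, 197^8≡21, 197^16≡190, 197^32≡207 (mod 251).
197^63 = 197^(32+16+8+4+2+1) ≡ 85 (mod 251).
Check: 85² = 7225 ≡ 197 (mod 251). The two roots are 85 and 166.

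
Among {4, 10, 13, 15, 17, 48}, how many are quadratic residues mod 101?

3

(4/101) = +1 → QR.
(10/101) = -1 → non-residue.
(13/101) = +1 → QR.
(15/101) = -1 → non-residue.
(17/101) = +1 → QR.
(48/101) = -1 → non-residue.
Total quadratic residues among the 6: 3.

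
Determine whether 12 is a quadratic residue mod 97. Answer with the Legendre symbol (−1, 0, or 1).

1

Pull out 2^2: since 97 ≡ 1 (mod 8), (2/97) = +1, so (2/97)^2 = +1.
Reciprocity: 3 ≡ 3 and 97 ≡ 1 (mod 4), so (3/97) = +(97/3).
Reduce top mod 3: now compute (1/3).
Reached (1/3) = 1. Collecting the sign flips along the way, the symbol is +1.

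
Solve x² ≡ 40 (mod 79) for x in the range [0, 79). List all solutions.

35, 44

Since 79 ≡ 3 (mod 4), a square root of 40 is 40^((79+1)/4) = 40^20 mod 79.
Repeated squaring: 40^2≡20, 40^4≡5, 40^8≡25, 40^16≡72 (mod 79).
40^20 = 40^(16+4) ≡ 44 (mod 79).
Check: 44² = 1936 ≡ 40 (mod 79). The two roots are 35 and 44.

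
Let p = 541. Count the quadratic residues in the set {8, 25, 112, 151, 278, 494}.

(8/541) = -1 → non-residue.
(25/541) = +1 → QR.
(112/541) = +1 → QR.
(151/541) = +1 → QR.
(278/541) = -1 → non-residue.
(494/541) = +1 → QR.
Total quadratic residues among the 6: 4.

4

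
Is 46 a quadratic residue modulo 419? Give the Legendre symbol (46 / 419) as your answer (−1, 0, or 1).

Pull out 2: since 419 ≡ 3 (mod 8), (2/419) = -1.
Reciprocity: 23 ≡ 3 and 419 ≡ 3 (mod 4), so (23/419) = −(419/23).
Reduce top mod 23: now compute (5/23).
Reciprocity: 5 ≡ 1 and 23 ≡ 3 (mod 4), so (5/23) = +(23/5).
Reduce top mod 5: now compute (3/5).
Reciprocity: 3 ≡ 3 and 5 ≡ 1 (mod 4), so (3/5) = +(5/3).
Reduce top mod 3: now compute (2/3).
Pull out 2: since 3 ≡ 3 (mod 8), (2/3) = -1.
Reached (1/3) = 1. Collecting the sign flips along the way, the symbol is -1.

-1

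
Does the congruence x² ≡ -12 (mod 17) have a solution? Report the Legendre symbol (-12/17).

-1

Euler's criterion: (-12/17) ≡ 5^8 (mod 17).
5^2 ≡ 8 (mod 17)
5^4 ≡ 13 (mod 17)
5^8 ≡ 16 (mod 17)
5^8 = 5^(8) ≡ 16 (mod 17).
Result is 16 ≡ −1, so (-12/17) = −1.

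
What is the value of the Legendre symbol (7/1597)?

1

Reciprocity: 7 ≡ 3 and 1597 ≡ 1 (mod 4), so (7/1597) = +(1597/7).
Reduce top mod 7: now compute (1/7).
Reached (1/7) = 1. Collecting the sign flips along the way, the symbol is +1.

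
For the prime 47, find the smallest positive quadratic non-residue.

(2/47) = +1, so 2 is a residue.
(3/47) = +1, so 3 is a residue.
(4/47) = +1, so 4 is a residue.
(5/47) = −1, so 5 is the smallest positive non-residue mod 47.

5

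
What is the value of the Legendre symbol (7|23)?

Reciprocity: 7 ≡ 3 and 23 ≡ 3 (mod 4), so (7/23) = −(23/7).
Reduce top mod 7: now compute (2/7).
Pull out 2: since 7 ≡ 7 (mod 8), (2/7) = +1.
Reached (1/7) = 1. Collecting the sign flips along the way, the symbol is -1.

-1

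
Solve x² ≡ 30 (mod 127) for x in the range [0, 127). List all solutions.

41, 86

Since 127 ≡ 3 (mod 4), a square root of 30 is 30^((127+1)/4) = 30^32 mod 127.
Repeated squaring: 30^2≡11, 30^4≡121, 30^8≡36, 30^16≡26, 30^32≡41 (mod 127).
30^32 = 30^(32) ≡ 41 (mod 127).
Check: 41² = 1681 ≡ 30 (mod 127). The two roots are 41 and 86.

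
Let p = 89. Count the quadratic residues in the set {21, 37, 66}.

(21/89) = +1 → QR.
(37/89) = -1 → non-residue.
(66/89) = -1 → non-residue.
Total quadratic residues among the 3: 1.

1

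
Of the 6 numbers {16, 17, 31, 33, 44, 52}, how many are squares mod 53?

(16/53) = +1 → QR.
(17/53) = +1 → QR.
(31/53) = -1 → non-residue.
(33/53) = -1 → non-residue.
(44/53) = +1 → QR.
(52/53) = +1 → QR.
Total quadratic residues among the 6: 4.

4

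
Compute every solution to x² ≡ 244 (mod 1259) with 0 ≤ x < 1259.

536, 723

Since 1259 ≡ 3 (mod 4), a square root of 244 is 244^((1259+1)/4) = 244^315 mod 1259.
Repeated squaring: 244^2≡363, 244^4≡833, 244^8≡180, 244^16≡925, 244^32≡764, 244^64≡779, 244^128≡3, 244^256≡9 (mod 1259).
244^315 = 244^(256+32+16+8+2+1) ≡ 723 (mod 1259).
Check: 723² = 522729 ≡ 244 (mod 1259). The two roots are 536 and 723.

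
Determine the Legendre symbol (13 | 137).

-1

Euler's criterion: (13/137) ≡ 13^68 (mod 137).
13^2 ≡ 32 (mod 137)
13^4 ≡ 65 (mod 137)
13^8 ≡ 115 (mod 137)
13^16 ≡ 73 (mod 137)
13^32 ≡ 123 (mod 137)
13^64 ≡ 59 (mod 137)
13^68 = 13^(64+4) ≡ 136 (mod 137).
Result is 136 ≡ −1, so (13/137) = −1.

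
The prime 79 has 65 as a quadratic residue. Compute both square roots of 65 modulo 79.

Since 79 ≡ 3 (mod 4), a square root of 65 is 65^((79+1)/4) = 65^20 mod 79.
Repeated squaring: 65^2≡38, 65^4≡22, 65^8≡10, 65^16≡21 (mod 79).
65^20 = 65^(16+4) ≡ 67 (mod 79).
Check: 67² = 4489 ≡ 65 (mod 79). The two roots are 12 and 67.

12, 67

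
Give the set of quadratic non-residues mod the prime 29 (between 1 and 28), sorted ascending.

2 3 8 10 11 12 14 15 17 18 19 21 26 27

Square k = 1,…,14 (k and 29−k give the same square):
1²=1, 2²=4, 3²=9, 4²=16, 5²=25, 6²≡7, 7²≡20, 8²≡6, 9²≡23, 10²≡13, 11²≡5, 12²≡28, 13²≡24, 14²≡22 (mod 29).
The residues are {1, 4, 5, 6, 7, 9, 13, 16, 20, 22, 23, 24, 25, 28}; the non-residues are the remaining 14 nonzero classes.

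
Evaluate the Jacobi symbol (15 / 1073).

Reciprocity: 15 ≡ 3 and 1073 ≡ 1 (mod 4), so (15/1073) = +(1073/15).
Reduce top mod 15: now compute (8/15).
Pull out 2^3: since 15 ≡ 7 (mod 8), (2/15) = +1, so (2/15)^3 = +1.
Reached (1/15) = 1. Collecting the sign flips along the way, the symbol is +1.

1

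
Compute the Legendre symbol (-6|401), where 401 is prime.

-1

First reduce: -6 ≡ 395 (mod 401).
Reciprocity: 395 ≡ 3 and 401 ≡ 1 (mod 4), so (395/401) = +(401/395).
Reduce top mod 395: now compute (6/395).
Pull out 2: since 395 ≡ 3 (mod 8), (2/395) = -1.
Reciprocity: 3 ≡ 3 and 395 ≡ 3 (mod 4), so (3/395) = −(395/3).
Reduce top mod 3: now compute (2/3).
Pull out 2: since 3 ≡ 3 (mod 8), (2/3) = -1.
Reached (1/3) = 1. Collecting the sign flips along the way, the symbol is -1.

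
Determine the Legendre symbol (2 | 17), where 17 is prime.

Euler's criterion: (2/17) ≡ 2^8 (mod 17).
2^2 ≡ 4 (mod 17)
2^4 ≡ 16 (mod 17)
2^8 ≡ 1 (mod 17)
2^8 = 2^(8) ≡ 1 (mod 17).
Result is 1, so (2/17) = 1.

1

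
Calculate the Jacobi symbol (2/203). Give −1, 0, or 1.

Pull out 2: since 203 ≡ 3 (mod 8), (2/203) = -1.
Reached (1/203) = 1. Collecting the sign flips along the way, the symbol is -1.

-1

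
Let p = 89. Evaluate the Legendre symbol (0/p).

0

Top reduces to 0: gcd > 1, so the symbol is 0.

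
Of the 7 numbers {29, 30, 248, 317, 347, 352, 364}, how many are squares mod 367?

4

(29/367) = -1 → non-residue.
(30/367) = +1 → QR.
(248/367) = +1 → QR.
(317/367) = -1 → non-residue.
(347/367) = +1 → QR.
(352/367) = -1 → non-residue.
(364/367) = +1 → QR.
Total quadratic residues among the 7: 4.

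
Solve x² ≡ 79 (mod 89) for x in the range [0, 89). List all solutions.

41, 48

89 ≡ 1 (mod 4), so we find a root by search.
Trying successive values, 41² = 1681 ≡ 79 (mod 89). The other root is 89 − 41 = 48.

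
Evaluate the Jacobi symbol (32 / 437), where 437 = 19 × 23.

-1

Pull out 2^5: since 437 ≡ 5 (mod 8), (2/437) = -1, so (2/437)^5 = -1.
Reached (1/437) = 1. Collecting the sign flips along the way, the symbol is -1.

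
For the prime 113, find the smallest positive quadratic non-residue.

(2/113) = +1, so 2 is a residue.
(3/113) = −1, so 3 is the smallest positive non-residue mod 113.

3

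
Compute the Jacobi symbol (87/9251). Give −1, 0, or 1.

Reciprocity: 87 ≡ 3 and 9251 ≡ 3 (mod 4), so (87/9251) = −(9251/87).
Reduce top mod 87: now compute (29/87).
Reciprocity: 29 ≡ 1 and 87 ≡ 3 (mod 4), so (29/87) = +(87/29).
Reduce top mod 29: now compute (0/29).
Top reduces to 0: gcd > 1, so the symbol is 0.

0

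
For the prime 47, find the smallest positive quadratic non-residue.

5

(2/47) = +1, so 2 is a residue.
(3/47) = +1, so 3 is a residue.
(4/47) = +1, so 4 is a residue.
(5/47) = −1, so 5 is the smallest positive non-residue mod 47.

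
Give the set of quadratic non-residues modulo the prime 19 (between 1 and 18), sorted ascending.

2 3 8 10 12 13 14 15 18

Square k = 1,…,9 (k and 19−k give the same square):
1²=1, 2²=4, 3²=9, 4²=16, 5²≡6, 6²≡17, 7²≡11, 8²≡7, 9²≡5 (mod 19).
The residues are {1, 4, 5, 6, 7, 9, 11, 16, 17}; the non-residues are the remaining 9 nonzero classes.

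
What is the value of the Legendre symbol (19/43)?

Reciprocity: 19 ≡ 3 and 43 ≡ 3 (mod 4), so (19/43) = −(43/19).
Reduce top mod 19: now compute (5/19).
Reciprocity: 5 ≡ 1 and 19 ≡ 3 (mod 4), so (5/19) = +(19/5).
Reduce top mod 5: now compute (4/5).
Pull out 2^2: since 5 ≡ 5 (mod 8), (2/5) = -1, so (2/5)^2 = +1.
Reached (1/5) = 1. Collecting the sign flips along the way, the symbol is -1.

-1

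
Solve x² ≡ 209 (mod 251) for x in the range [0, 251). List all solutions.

65, 186

Since 251 ≡ 3 (mod 4), a square root of 209 is 209^((251+1)/4) = 209^63 mod 251.
Repeated squaring: 209^2≡7, 209^4≡49, 209^8≡142, 209^16≡84, 209^32≡28 (mod 251).
209^63 = 209^(32+16+8+4+2+1) ≡ 65 (mod 251).
Check: 65² = 4225 ≡ 209 (mod 251). The two roots are 65 and 186.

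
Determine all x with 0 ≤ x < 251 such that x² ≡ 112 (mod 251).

Since 251 ≡ 3 (mod 4), a square root of 112 is 112^((251+1)/4) = 112^63 mod 251.
Repeated squaring: 112^2≡245, 112^4≡36, 112^8≡41, 112^16≡175, 112^32≡3 (mod 251).
112^63 = 112^(32+16+8+4+2+1) ≡ 83 (mod 251).
Check: 83² = 6889 ≡ 112 (mod 251). The two roots are 83 and 168.

83, 168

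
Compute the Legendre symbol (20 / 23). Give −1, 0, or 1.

-1

Pull out 2^2: since 23 ≡ 7 (mod 8), (2/23) = +1, so (2/23)^2 = +1.
Reciprocity: 5 ≡ 1 and 23 ≡ 3 (mod 4), so (5/23) = +(23/5).
Reduce top mod 5: now compute (3/5).
Reciprocity: 3 ≡ 3 and 5 ≡ 1 (mod 4), so (3/5) = +(5/3).
Reduce top mod 3: now compute (2/3).
Pull out 2: since 3 ≡ 3 (mod 8), (2/3) = -1.
Reached (1/3) = 1. Collecting the sign flips along the way, the symbol is -1.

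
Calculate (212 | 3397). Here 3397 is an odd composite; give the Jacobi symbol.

-1

Pull out 2^2: since 3397 ≡ 5 (mod 8), (2/3397) = -1, so (2/3397)^2 = +1.
Reciprocity: 53 ≡ 1 and 3397 ≡ 1 (mod 4), so (53/3397) = +(3397/53).
Reduce top mod 53: now compute (5/53).
Reciprocity: 5 ≡ 1 and 53 ≡ 1 (mod 4), so (5/53) = +(53/5).
Reduce top mod 5: now compute (3/5).
Reciprocity: 3 ≡ 3 and 5 ≡ 1 (mod 4), so (3/5) = +(5/3).
Reduce top mod 3: now compute (2/3).
Pull out 2: since 3 ≡ 3 (mod 8), (2/3) = -1.
Reached (1/3) = 1. Collecting the sign flips along the way, the symbol is -1.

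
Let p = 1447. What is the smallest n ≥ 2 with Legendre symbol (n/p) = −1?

3

(2/1447) = +1, so 2 is a residue.
(3/1447) = −1, so 3 is the smallest positive non-residue mod 1447.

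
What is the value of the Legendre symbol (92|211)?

Pull out 2^2: since 211 ≡ 3 (mod 8), (2/211) = -1, so (2/211)^2 = +1.
Reciprocity: 23 ≡ 3 and 211 ≡ 3 (mod 4), so (23/211) = −(211/23).
Reduce top mod 23: now compute (4/23).
Pull out 2^2: since 23 ≡ 7 (mod 8), (2/23) = +1, so (2/23)^2 = +1.
Reached (1/23) = 1. Collecting the sign flips along the way, the symbol is -1.

-1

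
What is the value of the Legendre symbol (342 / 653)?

-1

Pull out 2: since 653 ≡ 5 (mod 8), (2/653) = -1.
Reciprocity: 171 ≡ 3 and 653 ≡ 1 (mod 4), so (171/653) = +(653/171).
Reduce top mod 171: now compute (140/171).
Pull out 2^2: since 171 ≡ 3 (mod 8), (2/171) = -1, so (2/171)^2 = +1.
Reciprocity: 35 ≡ 3 and 171 ≡ 3 (mod 4), so (35/171) = −(171/35).
Reduce top mod 35: now compute (31/35).
Reciprocity: 31 ≡ 3 and 35 ≡ 3 (mod 4), so (31/35) = −(35/31).
Reduce top mod 31: now compute (4/31).
Pull out 2^2: since 31 ≡ 7 (mod 8), (2/31) = +1, so (2/31)^2 = +1.
Reached (1/31) = 1. Collecting the sign flips along the way, the symbol is -1.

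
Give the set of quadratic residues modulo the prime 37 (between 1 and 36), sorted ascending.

1, 3, 4, 7, 9, 10, 11, 12, 16, 21, 25, 26, 27, 28, 30, 33, 34, 36

Square k = 1,…,18 (k and 37−k give the same square):
1²=1, 2²=4, 3²=9, 4²=16, 5²=25, 6²=36, 7²≡12, 8²≡27, 9²≡7, 10²≡26, 11²≡10, 12²≡33, 13²≡21, 14²≡11, 15²≡3, 16²≡34, 17²≡30, 18²≡28 (mod 37).
So the quadratic residues mod 37 are {1, 3, 4, 7, 9, 10, 11, 12, 16, 21, 25, 26, 27, 28, 30, 33, 34, 36}.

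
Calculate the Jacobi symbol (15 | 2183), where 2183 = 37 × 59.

-1

Reciprocity: 15 ≡ 3 and 2183 ≡ 3 (mod 4), so (15/2183) = −(2183/15).
Reduce top mod 15: now compute (8/15).
Pull out 2^3: since 15 ≡ 7 (mod 8), (2/15) = +1, so (2/15)^3 = +1.
Reached (1/15) = 1. Collecting the sign flips along the way, the symbol is -1.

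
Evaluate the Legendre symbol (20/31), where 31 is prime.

1

Pull out 2^2: since 31 ≡ 7 (mod 8), (2/31) = +1, so (2/31)^2 = +1.
Reciprocity: 5 ≡ 1 and 31 ≡ 3 (mod 4), so (5/31) = +(31/5).
Reduce top mod 5: now compute (1/5).
Reached (1/5) = 1. Collecting the sign flips along the way, the symbol is +1.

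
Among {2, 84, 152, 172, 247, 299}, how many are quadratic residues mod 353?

4

(2/353) = +1 → QR.
(84/353) = +1 → QR.
(152/353) = +1 → QR.
(172/353) = +1 → QR.
(247/353) = -1 → non-residue.
(299/353) = -1 → non-residue.
Total quadratic residues among the 6: 4.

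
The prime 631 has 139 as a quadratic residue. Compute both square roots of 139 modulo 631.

Since 631 ≡ 3 (mod 4), a square root of 139 is 139^((631+1)/4) = 139^158 mod 631.
Repeated squaring: 139^2≡391, 139^4≡179, 139^8≡491, 139^16≡39, 139^32≡259, 139^64≡195, 139^128≡165 (mod 631).
139^158 = 139^(128+16+8+4+2) ≡ 98 (mod 631).
Check: 98² = 9604 ≡ 139 (mod 631). The two roots are 98 and 533.

98, 533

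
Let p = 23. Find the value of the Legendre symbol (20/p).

-1

Pull out 2^2: since 23 ≡ 7 (mod 8), (2/23) = +1, so (2/23)^2 = +1.
Reciprocity: 5 ≡ 1 and 23 ≡ 3 (mod 4), so (5/23) = +(23/5).
Reduce top mod 5: now compute (3/5).
Reciprocity: 3 ≡ 3 and 5 ≡ 1 (mod 4), so (3/5) = +(5/3).
Reduce top mod 3: now compute (2/3).
Pull out 2: since 3 ≡ 3 (mod 8), (2/3) = -1.
Reached (1/3) = 1. Collecting the sign flips along the way, the symbol is -1.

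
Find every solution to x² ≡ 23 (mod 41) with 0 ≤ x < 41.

8, 33

41 ≡ 1 (mod 4), so we find a root by search.
Trying successive values, 8² = 64 ≡ 23 (mod 41). The other root is 41 − 8 = 33.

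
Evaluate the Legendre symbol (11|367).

-1

Reciprocity: 11 ≡ 3 and 367 ≡ 3 (mod 4), so (11/367) = −(367/11).
Reduce top mod 11: now compute (4/11).
Pull out 2^2: since 11 ≡ 3 (mod 8), (2/11) = -1, so (2/11)^2 = +1.
Reached (1/11) = 1. Collecting the sign flips along the way, the symbol is -1.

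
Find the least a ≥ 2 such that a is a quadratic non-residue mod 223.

(2/223) = +1, so 2 is a residue.
(3/223) = −1, so 3 is the smallest positive non-residue mod 223.

3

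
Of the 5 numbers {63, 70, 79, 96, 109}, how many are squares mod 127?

2

(63/127) = -1 → non-residue.
(70/127) = +1 → QR.
(79/127) = +1 → QR.
(96/127) = -1 → non-residue.
(109/127) = -1 → non-residue.
Total quadratic residues among the 5: 2.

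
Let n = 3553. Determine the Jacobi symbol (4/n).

1

Pull out 2^2: since 3553 ≡ 1 (mod 8), (2/3553) = +1, so (2/3553)^2 = +1.
Reached (1/3553) = 1. Collecting the sign flips along the way, the symbol is +1.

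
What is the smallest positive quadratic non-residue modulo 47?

5

(2/47) = +1, so 2 is a residue.
(3/47) = +1, so 3 is a residue.
(4/47) = +1, so 4 is a residue.
(5/47) = −1, so 5 is the smallest positive non-residue mod 47.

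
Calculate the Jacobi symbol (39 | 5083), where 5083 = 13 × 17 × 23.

0

Reciprocity: 39 ≡ 3 and 5083 ≡ 3 (mod 4), so (39/5083) = −(5083/39).
Reduce top mod 39: now compute (13/39).
Reciprocity: 13 ≡ 1 and 39 ≡ 3 (mod 4), so (13/39) = +(39/13).
Reduce top mod 13: now compute (0/13).
Top reduces to 0: gcd > 1, so the symbol is 0.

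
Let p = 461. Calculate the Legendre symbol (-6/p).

1

Euler's criterion: (-6/461) ≡ 455^230 (mod 461).
455^2 ≡ 36 (mod 461)
455^4 ≡ 374 (mod 461)
455^8 ≡ 193 (mod 461)
455^16 ≡ 369 (mod 461)
455^32 ≡ 166 (mod 461)
455^64 ≡ 357 (mod 461)
455^128 ≡ 213 (mod 461)
455^230 = 455^(128+64+32+4+2) ≡ 1 (mod 461).
Result is 1, so (-6/461) = 1.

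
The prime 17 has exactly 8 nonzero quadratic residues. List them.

Square k = 1,…,8 (k and 17−k give the same square):
1²=1, 2²=4, 3²=9, 4²=16, 5²≡8, 6²≡2, 7²≡15, 8²≡13 (mod 17).
So the quadratic residues mod 17 are {1, 2, 4, 8, 9, 13, 15, 16}.

1,2,4,8,9,13,15,16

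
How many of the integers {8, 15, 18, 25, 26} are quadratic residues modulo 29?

1

(8/29) = -1 → non-residue.
(15/29) = -1 → non-residue.
(18/29) = -1 → non-residue.
(25/29) = +1 → QR.
(26/29) = -1 → non-residue.
Total quadratic residues among the 5: 1.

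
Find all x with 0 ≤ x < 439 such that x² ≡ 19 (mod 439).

89, 350

Since 439 ≡ 3 (mod 4), a square root of 19 is 19^((439+1)/4) = 19^110 mod 439.
Repeated squaring: 19^2≡361, 19^4≡377, 19^8≡332, 19^16≡35, 19^32≡347, 19^64≡123 (mod 439).
19^110 = 19^(64+32+8+4+2) ≡ 350 (mod 439).
Check: 350² = 122500 ≡ 19 (mod 439). The two roots are 89 and 350.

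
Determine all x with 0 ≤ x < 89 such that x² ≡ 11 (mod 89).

89 ≡ 1 (mod 4), so we find a root by search.
Trying successive values, 10² = 100 ≡ 11 (mod 89). The other root is 89 − 10 = 79.

10, 79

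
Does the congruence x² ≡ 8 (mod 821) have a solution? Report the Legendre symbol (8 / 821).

-1

Euler's criterion: (8/821) ≡ 8^410 (mod 821).
8^2 ≡ 64 (mod 821)
8^4 ≡ 812 (mod 821)
8^8 ≡ 81 (mod 821)
8^16 ≡ 814 (mod 821)
8^32 ≡ 49 (mod 821)
8^64 ≡ 759 (mod 821)
8^128 ≡ 560 (mod 821)
8^256 ≡ 799 (mod 821)
8^410 = 8^(256+128+16+8+2) ≡ 820 (mod 821).
Result is 820 ≡ −1, so (8/821) = −1.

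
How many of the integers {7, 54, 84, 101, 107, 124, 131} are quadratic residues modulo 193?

(7/193) = +1 → QR.
(54/193) = +1 → QR.
(84/193) = +1 → QR.
(101/193) = +1 → QR.
(107/193) = +1 → QR.
(124/193) = +1 → QR.
(131/193) = +1 → QR.
Total quadratic residues among the 7: 7.

7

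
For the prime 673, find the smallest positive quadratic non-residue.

(2/673) = +1, so 2 is a residue.
(3/673) = +1, so 3 is a residue.
(4/673) = +1, so 4 is a residue.
(5/673) = −1, so 5 is the smallest positive non-residue mod 673.

5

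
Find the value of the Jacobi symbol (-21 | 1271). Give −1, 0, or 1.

First reduce: -21 ≡ 1250 (mod 1271).
Pull out 2: since 1271 ≡ 7 (mod 8), (2/1271) = +1.
Reciprocity: 625 ≡ 1 and 1271 ≡ 3 (mod 4), so (625/1271) = +(1271/625).
Reduce top mod 625: now compute (21/625).
Reciprocity: 21 ≡ 1 and 625 ≡ 1 (mod 4), so (21/625) = +(625/21).
Reduce top mod 21: now compute (16/21).
Pull out 2^4: since 21 ≡ 5 (mod 8), (2/21) = -1, so (2/21)^4 = +1.
Reached (1/21) = 1. Collecting the sign flips along the way, the symbol is +1.

1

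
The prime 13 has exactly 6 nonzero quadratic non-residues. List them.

Square k = 1,…,6 (k and 13−k give the same square):
1²=1, 2²=4, 3²=9, 4²≡3, 5²≡12, 6²≡10 (mod 13).
The residues are {1, 3, 4, 9, 10, 12}; the non-residues are the remaining 6 nonzero classes.

2, 5, 6, 7, 8, 11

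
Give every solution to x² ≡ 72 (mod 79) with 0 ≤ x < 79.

Since 79 ≡ 3 (mod 4), a square root of 72 is 72^((79+1)/4) = 72^20 mod 79.
Repeated squaring: 72^2≡49, 72^4≡31, 72^8≡13, 72^16≡11 (mod 79).
72^20 = 72^(16+4) ≡ 25 (mod 79).
Check: 25² = 625 ≡ 72 (mod 79). The two roots are 25 and 54.

25, 54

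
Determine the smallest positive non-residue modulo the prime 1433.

(2/1433) = +1, so 2 is a residue.
(3/1433) = −1, so 3 is the smallest positive non-residue mod 1433.

3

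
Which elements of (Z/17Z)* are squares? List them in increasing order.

Square k = 1,…,8 (k and 17−k give the same square):
1²=1, 2²=4, 3²=9, 4²=16, 5²≡8, 6²≡2, 7²≡15, 8²≡13 (mod 17).
So the quadratic residues mod 17 are {1, 2, 4, 8, 9, 13, 15, 16}.

1, 2, 4, 8, 9, 13, 15, 16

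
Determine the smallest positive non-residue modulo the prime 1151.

(2/1151) = +1, so 2 is a residue.
(3/1151) = +1, so 3 is a residue.
(4/1151) = +1, so 4 is a residue.
(5/1151) = +1, so 5 is a residue.
(6/1151) = +1, so 6 is a residue.
(7/1151) = +1, so 7 is a residue.
(8/1151) = +1, so 8 is a residue.
(9/1151) = +1, so 9 is a residue.
(10/1151) = +1, so 10 is a residue.
(11/1151) = +1, so 11 is a residue.
(12/1151) = +1, so 12 is a residue.
(13/1151) = −1, so 13 is the smallest positive non-residue mod 1151.

13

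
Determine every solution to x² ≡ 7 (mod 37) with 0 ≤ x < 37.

9, 28

37 ≡ 1 (mod 4), so we find a root by search.
Trying successive values, 9² = 81 ≡ 7 (mod 37). The other root is 37 − 9 = 28.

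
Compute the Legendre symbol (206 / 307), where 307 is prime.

Pull out 2: since 307 ≡ 3 (mod 8), (2/307) = -1.
Reciprocity: 103 ≡ 3 and 307 ≡ 3 (mod 4), so (103/307) = −(307/103).
Reduce top mod 103: now compute (101/103).
Reciprocity: 101 ≡ 1 and 103 ≡ 3 (mod 4), so (101/103) = +(103/101).
Reduce top mod 101: now compute (2/101).
Pull out 2: since 101 ≡ 5 (mod 8), (2/101) = -1.
Reached (1/101) = 1. Collecting the sign flips along the way, the symbol is -1.

-1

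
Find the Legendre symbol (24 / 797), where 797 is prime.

Pull out 2^3: since 797 ≡ 5 (mod 8), (2/797) = -1, so (2/797)^3 = -1.
Reciprocity: 3 ≡ 3 and 797 ≡ 1 (mod 4), so (3/797) = +(797/3).
Reduce top mod 3: now compute (2/3).
Pull out 2: since 3 ≡ 3 (mod 8), (2/3) = -1.
Reached (1/3) = 1. Collecting the sign flips along the way, the symbol is +1.

1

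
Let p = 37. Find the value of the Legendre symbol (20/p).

Euler's criterion: (20/37) ≡ 20^18 (mod 37).
20^2 ≡ 30 (mod 37)
20^4 ≡ 12 (mod 37)
20^8 ≡ 33 (mod 37)
20^16 ≡ 16 (mod 37)
20^18 = 20^(16+2) ≡ 36 (mod 37).
Result is 36 ≡ −1, so (20/37) = −1.

-1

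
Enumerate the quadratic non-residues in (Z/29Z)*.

Square k = 1,…,14 (k and 29−k give the same square):
1²=1, 2²=4, 3²=9, 4²=16, 5²=25, 6²≡7, 7²≡20, 8²≡6, 9²≡23, 10²≡13, 11²≡5, 12²≡28, 13²≡24, 14²≡22 (mod 29).
The residues are {1, 4, 5, 6, 7, 9, 13, 16, 20, 22, 23, 24, 25, 28}; the non-residues are the remaining 14 nonzero classes.

2, 3, 8, 10, 11, 12, 14, 15, 17, 18, 19, 21, 26, 27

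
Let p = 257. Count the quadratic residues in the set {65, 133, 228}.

2

(65/257) = -1 → non-residue.
(133/257) = +1 → QR.
(228/257) = +1 → QR.
Total quadratic residues among the 3: 2.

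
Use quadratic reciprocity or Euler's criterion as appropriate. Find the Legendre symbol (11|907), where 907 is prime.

-1

Euler's criterion: (11/907) ≡ 11^453 (mod 907).
11^2 ≡ 121 (mod 907)
11^4 ≡ 129 (mod 907)
11^8 ≡ 315 (mod 907)
11^16 ≡ 362 (mod 907)
11^32 ≡ 436 (mod 907)
11^64 ≡ 533 (mod 907)
11^128 ≡ 198 (mod 907)
11^256 ≡ 203 (mod 907)
11^453 = 11^(256+128+64+4+1) ≡ 906 (mod 907).
Result is 906 ≡ −1, so (11/907) = −1.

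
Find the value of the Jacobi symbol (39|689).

Reciprocity: 39 ≡ 3 and 689 ≡ 1 (mod 4), so (39/689) = +(689/39).
Reduce top mod 39: now compute (26/39).
Pull out 2: since 39 ≡ 7 (mod 8), (2/39) = +1.
Reciprocity: 13 ≡ 1 and 39 ≡ 3 (mod 4), so (13/39) = +(39/13).
Reduce top mod 13: now compute (0/13).
Top reduces to 0: gcd > 1, so the symbol is 0.

0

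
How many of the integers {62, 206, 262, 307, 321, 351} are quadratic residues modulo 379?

(62/379) = +1 → QR.
(206/379) = -1 → non-residue.
(262/379) = +1 → QR.
(307/379) = +1 → QR.
(321/379) = -1 → non-residue.
(351/379) = +1 → QR.
Total quadratic residues among the 6: 4.

4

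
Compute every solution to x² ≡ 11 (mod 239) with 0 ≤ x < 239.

49, 190

Since 239 ≡ 3 (mod 4), a square root of 11 is 11^((239+1)/4) = 11^60 mod 239.
Repeated squaring: 11^2≡121, 11^4≡62, 11^8≡20, 11^16≡161, 11^32≡109 (mod 239).
11^60 = 11^(32+16+8+4) ≡ 49 (mod 239).
Check: 49² = 2401 ≡ 11 (mod 239). The two roots are 49 and 190.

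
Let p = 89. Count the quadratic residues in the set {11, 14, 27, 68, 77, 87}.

(11/89) = +1 → QR.
(14/89) = -1 → non-residue.
(27/89) = -1 → non-residue.
(68/89) = +1 → QR.
(77/89) = -1 → non-residue.
(87/89) = +1 → QR.
Total quadratic residues among the 6: 3.

3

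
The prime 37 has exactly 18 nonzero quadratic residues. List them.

1, 3, 4, 7, 9, 10, 11, 12, 16, 21, 25, 26, 27, 28, 30, 33, 34, 36

Square k = 1,…,18 (k and 37−k give the same square):
1²=1, 2²=4, 3²=9, 4²=16, 5²=25, 6²=36, 7²≡12, 8²≡27, 9²≡7, 10²≡26, 11²≡10, 12²≡33, 13²≡21, 14²≡11, 15²≡3, 16²≡34, 17²≡30, 18²≡28 (mod 37).
So the quadratic residues mod 37 are {1, 3, 4, 7, 9, 10, 11, 12, 16, 21, 25, 26, 27, 28, 30, 33, 34, 36}.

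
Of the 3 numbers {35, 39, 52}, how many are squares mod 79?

1

(35/79) = -1 → non-residue.
(39/79) = -1 → non-residue.
(52/79) = +1 → QR.
Total quadratic residues among the 3: 1.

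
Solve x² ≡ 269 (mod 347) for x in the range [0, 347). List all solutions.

160, 187

Since 347 ≡ 3 (mod 4), a square root of 269 is 269^((347+1)/4) = 269^87 mod 347.
Repeated squaring: 269^2≡185, 269^4≡219, 269^8≡75, 269^16≡73, 269^32≡124, 269^64≡108 (mod 347).
269^87 = 269^(64+16+4+2+1) ≡ 160 (mod 347).
Check: 160² = 25600 ≡ 269 (mod 347). The two roots are 160 and 187.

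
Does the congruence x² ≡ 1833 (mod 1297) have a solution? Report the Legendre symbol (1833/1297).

First reduce: 1833 ≡ 536 (mod 1297).
Pull out 2^3: since 1297 ≡ 1 (mod 8), (2/1297) = +1, so (2/1297)^3 = +1.
Reciprocity: 67 ≡ 3 and 1297 ≡ 1 (mod 4), so (67/1297) = +(1297/67).
Reduce top mod 67: now compute (24/67).
Pull out 2^3: since 67 ≡ 3 (mod 8), (2/67) = -1, so (2/67)^3 = -1.
Reciprocity: 3 ≡ 3 and 67 ≡ 3 (mod 4), so (3/67) = −(67/3).
Reduce top mod 3: now compute (1/3).
Reached (1/3) = 1. Collecting the sign flips along the way, the symbol is +1.

1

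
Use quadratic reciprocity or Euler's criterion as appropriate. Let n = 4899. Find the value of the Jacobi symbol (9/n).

0

Reciprocity: 9 ≡ 1 and 4899 ≡ 3 (mod 4), so (9/4899) = +(4899/9).
Reduce top mod 9: now compute (3/9).
Reciprocity: 3 ≡ 3 and 9 ≡ 1 (mod 4), so (3/9) = +(9/3).
Reduce top mod 3: now compute (0/3).
Top reduces to 0: gcd > 1, so the symbol is 0.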